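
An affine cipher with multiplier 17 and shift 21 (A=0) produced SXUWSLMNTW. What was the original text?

The inverse of 17 mod 26 is 23, since 17·23=391≡1. Apply D(y)=23·(y−21) mod 26:
S(18): 23·(18−21)=-69≡9 → J
X(23): 23·(23−21)=46≡20 → U
U(20): 23·(20−21)=-23≡3 → D
W(22): 23·(22−21)=23 → X
S(18): 23·(18−21)=-69≡9 → J
L(11): 23·(11−21)=-230≡4 → E
M(12): 23·(12−21)=-207≡1 → B
N(13): 23·(13−21)=-184≡24 → Y
T(19): 23·(19−21)=-46≡6 → G
W(22): 23·(22−21)=23 → X

JUDXJEBYGX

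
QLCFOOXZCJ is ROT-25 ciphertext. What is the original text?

RMDGPPYADK

Q(16): 16−25=-9≡17 → R
L(11): 11−25=-14≡12 → M
C(2): 2−25=-23≡3 → D
F(5): 5−25=-20≡6 → G
O(14): 14−25=-11≡15 → P
O(14): 14−25=-11≡15 → P
X(23): 23−25=-2≡24 → Y
Z(25): 25−25=0 → A
C(2): 2−25=-23≡3 → D
J(9): 9−25=-16≡10 → K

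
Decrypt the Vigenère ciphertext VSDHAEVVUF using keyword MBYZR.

JRFIJSUXVO

Repeat the key across the ciphertext: MBYZRMBYZR
V(21)−M(12): 9 → J
S(18)−B(1): 17 → R
D(3)−Y(24): -21≡5 → F
H(7)−Z(25): -18≡8 → I
A(0)−R(17): -17≡9 → J
E(4)−M(12): -8≡18 → S
V(21)−B(1): 20 → U
V(21)−Y(24): -3≡23 → X
U(20)−Z(25): -5≡21 → V
F(5)−R(17): -12≡14 → O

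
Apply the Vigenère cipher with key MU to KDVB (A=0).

WXHV

Repeat the key across the message: MUMU
K(10)+M(12): 22 → W
D(3)+U(20): 23 → X
V(21)+M(12): 33≡7 → H
B(1)+U(20): 21 → V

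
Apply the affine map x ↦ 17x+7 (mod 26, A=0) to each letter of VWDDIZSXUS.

V(21): 17·21+7=364≡0 → A
W(22): 17·22+7=381≡17 → R
D(3): 17·3+7=58≡6 → G
D(3): 17·3+7=58≡6 → G
I(8): 17·8+7=143≡13 → N
Z(25): 17·25+7=432≡16 → Q
S(18): 17·18+7=313≡1 → B
X(23): 17·23+7=398≡8 → I
U(20): 17·20+7=347≡9 → J
S(18): 17·18+7=313≡1 → B

ARGGNQBIJB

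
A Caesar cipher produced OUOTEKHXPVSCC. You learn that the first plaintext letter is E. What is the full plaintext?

EKEJUAXNFLISS

From the crib: O(14)−E(4)=10, so the shift is 10.
Subtract 10 from each ciphertext letter:
O(14): 14−10=4 → E
U(20): 20−10=10 → K
O(14): 14−10=4 → E
T(19): 19−10=9 → J
E(4): 4−10=-6≡20 → U
K(10): 10−10=0 → A
H(7): 7−10=-3≡23 → X
X(23): 23−10=13 → N
P(15): 15−10=5 → F
V(21): 21−10=11 → L
S(18): 18−10=8 → I
C(2): 2−10=-8≡18 → S
C(2): 2−10=-8≡18 → S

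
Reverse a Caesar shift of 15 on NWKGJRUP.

YHVRUCFA

N(13): 13−15=-2≡24 → Y
W(22): 22−15=7 → H
K(10): 10−15=-5≡21 → V
G(6): 6−15=-9≡17 → R
J(9): 9−15=-6≡20 → U
R(17): 17−15=2 → C
U(20): 20−15=5 → F
P(15): 15−15=0 → A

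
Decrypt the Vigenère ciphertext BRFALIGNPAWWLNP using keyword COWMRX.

ZDJOULEZTOFZJZT

Repeat the key across the ciphertext: COWMRXCOWMRXCOW
B(1)−C(2): -1≡25 → Z
R(17)−O(14): 3 → D
F(5)−W(22): -17≡9 → J
A(0)−M(12): -12≡14 → O
L(11)−R(17): -6≡20 → U
I(8)−X(23): -15≡11 → L
G(6)−C(2): 4 → E
N(13)−O(14): -1≡25 → Z
P(15)−W(22): -7≡19 → T
A(0)−M(12): -12≡14 → O
W(22)−R(17): 5 → F
W(22)−X(23): -1≡25 → Z
L(11)−C(2): 9 → J
N(13)−O(14): -1≡25 → Z
P(15)−W(22): -7≡19 → T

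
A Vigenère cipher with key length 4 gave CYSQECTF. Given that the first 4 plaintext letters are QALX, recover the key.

MYHT

Subtract each crib letter from the matching ciphertext letter (mod 26):
C(2)−Q(16)=-14≡12 → M
Y(24)−A(0)=24 → Y
S(18)−L(11)=7 → H
Q(16)−X(23)=-7≡19 → T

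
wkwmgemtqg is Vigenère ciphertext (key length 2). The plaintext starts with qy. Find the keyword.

gm

Subtract each crib letter from the matching ciphertext letter (mod 26):
w(22)−q(16)=6 → g
k(10)−y(24)=-14≡12 → m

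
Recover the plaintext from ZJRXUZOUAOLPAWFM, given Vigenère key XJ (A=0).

CAUOXQRLDFOGDNID

Repeat the key across the ciphertext: XJXJXJXJXJXJXJXJ
Z(25)−X(23): 2 → C
J(9)−J(9): 0 → A
R(17)−X(23): -6≡20 → U
X(23)−J(9): 14 → O
U(20)−X(23): -3≡23 → X
Z(25)−J(9): 16 → Q
O(14)−X(23): -9≡17 → R
U(20)−J(9): 11 → L
A(0)−X(23): -23≡3 → D
O(14)−J(9): 5 → F
L(11)−X(23): -12≡14 → O
P(15)−J(9): 6 → G
A(0)−X(23): -23≡3 → D
W(22)−J(9): 13 → N
F(5)−X(23): -18≡8 → I
M(12)−J(9): 3 → D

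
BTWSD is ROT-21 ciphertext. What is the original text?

GYBXI

B(1): 1−21=-20≡6 → G
T(19): 19−21=-2≡24 → Y
W(22): 22−21=1 → B
S(18): 18−21=-3≡23 → X
D(3): 3−21=-18≡8 → I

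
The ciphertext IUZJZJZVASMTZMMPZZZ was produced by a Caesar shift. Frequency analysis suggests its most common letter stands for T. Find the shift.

The most frequent ciphertext letter is Z (appears 7 times).
Z is position 25; T is position 19.
Shift = 6.

6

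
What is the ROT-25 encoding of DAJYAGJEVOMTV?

D(3): 3+25=28≡2 → C
A(0): 0+25=25 → Z
J(9): 9+25=34≡8 → I
Y(24): 24+25=49≡23 → X
A(0): 0+25=25 → Z
G(6): 6+25=31≡5 → F
J(9): 9+25=34≡8 → I
E(4): 4+25=29≡3 → D
V(21): 21+25=46≡20 → U
O(14): 14+25=39≡13 → N
M(12): 12+25=37≡11 → L
T(19): 19+25=44≡18 → S
V(21): 21+25=46≡20 → U

CZIXZFIDUNLSU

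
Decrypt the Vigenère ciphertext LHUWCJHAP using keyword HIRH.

Repeat the key across the ciphertext: HIRHHIRHH
L(11)−H(7): 4 → E
H(7)−I(8): -1≡25 → Z
U(20)−R(17): 3 → D
W(22)−H(7): 15 → P
C(2)−H(7): -5≡21 → V
J(9)−I(8): 1 → B
H(7)−R(17): -10≡16 → Q
A(0)−H(7): -7≡19 → T
P(15)−H(7): 8 → I

EZDPVBQTI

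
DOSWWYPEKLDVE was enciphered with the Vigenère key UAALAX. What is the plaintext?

JOSLWBVEKADYK

Repeat the key across the ciphertext: UAALAXUAALAXU
D(3)−U(20): -17≡9 → J
O(14)−A(0): 14 → O
S(18)−A(0): 18 → S
W(22)−L(11): 11 → L
W(22)−A(0): 22 → W
Y(24)−X(23): 1 → B
P(15)−U(20): -5≡21 → V
E(4)−A(0): 4 → E
K(10)−A(0): 10 → K
L(11)−L(11): 0 → A
D(3)−A(0): 3 → D
V(21)−X(23): -2≡24 → Y
E(4)−U(20): -16≡10 → K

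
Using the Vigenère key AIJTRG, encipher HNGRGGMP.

HVPKXMMX

Repeat the key across the message: AIJTRGAI
H(7)+A(0): 7 → H
N(13)+I(8): 21 → V
G(6)+J(9): 15 → P
R(17)+T(19): 36≡10 → K
G(6)+R(17): 23 → X
G(6)+G(6): 12 → M
M(12)+A(0): 12 → M
P(15)+I(8): 23 → X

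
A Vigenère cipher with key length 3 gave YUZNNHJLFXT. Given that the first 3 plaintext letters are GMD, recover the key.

SIW

Subtract each crib letter from the matching ciphertext letter (mod 26):
Y(24)−G(6)=18 → S
U(20)−M(12)=8 → I
Z(25)−D(3)=22 → W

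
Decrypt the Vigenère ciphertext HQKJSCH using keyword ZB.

IPLITBI

Repeat the key across the ciphertext: ZBZBZBZ
H(7)−Z(25): -18≡8 → I
Q(16)−B(1): 15 → P
K(10)−Z(25): -15≡11 → L
J(9)−B(1): 8 → I
S(18)−Z(25): -7≡19 → T
C(2)−B(1): 1 → B
H(7)−Z(25): -18≡8 → I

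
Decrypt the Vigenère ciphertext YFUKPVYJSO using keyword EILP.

Repeat the key across the ciphertext: EILPEILPEI
Y(24)−E(4): 20 → U
F(5)−I(8): -3≡23 → X
U(20)−L(11): 9 → J
K(10)−P(15): -5≡21 → V
P(15)−E(4): 11 → L
V(21)−I(8): 13 → N
Y(24)−L(11): 13 → N
J(9)−P(15): -6≡20 → U
S(18)−E(4): 14 → O
O(14)−I(8): 6 → G

UXJVLNNUOG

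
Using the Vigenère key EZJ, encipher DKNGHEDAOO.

HJWKGNHZXS

Repeat the key across the message: EZJEZJEZJE
D(3)+E(4): 7 → H
K(10)+Z(25): 35≡9 → J
N(13)+J(9): 22 → W
G(6)+E(4): 10 → K
H(7)+Z(25): 32≡6 → G
E(4)+J(9): 13 → N
D(3)+E(4): 7 → H
A(0)+Z(25): 25 → Z
O(14)+J(9): 23 → X
O(14)+E(4): 18 → S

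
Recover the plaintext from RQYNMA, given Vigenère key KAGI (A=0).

HQSFCA

Repeat the key across the ciphertext: KAGIKA
R(17)−K(10): 7 → H
Q(16)−A(0): 16 → Q
Y(24)−G(6): 18 → S
N(13)−I(8): 5 → F
M(12)−K(10): 2 → C
A(0)−A(0): 0 → A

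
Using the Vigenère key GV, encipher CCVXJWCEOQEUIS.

Repeat the key across the message: GVGVGVGVGVGVGV
C(2)+G(6): 8 → I
C(2)+V(21): 23 → X
V(21)+G(6): 27≡1 → B
X(23)+V(21): 44≡18 → S
J(9)+G(6): 15 → P
W(22)+V(21): 43≡17 → R
C(2)+G(6): 8 → I
E(4)+V(21): 25 → Z
O(14)+G(6): 20 → U
Q(16)+V(21): 37≡11 → L
E(4)+G(6): 10 → K
U(20)+V(21): 41≡15 → P
I(8)+G(6): 14 → O
S(18)+V(21): 39≡13 → N

IXBSPRIZULKPON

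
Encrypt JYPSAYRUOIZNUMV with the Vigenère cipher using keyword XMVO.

Repeat the key across the message: XMVOXMVOXMVOXMV
J(9)+X(23): 32≡6 → G
Y(24)+M(12): 36≡10 → K
P(15)+V(21): 36≡10 → K
S(18)+O(14): 32≡6 → G
A(0)+X(23): 23 → X
Y(24)+M(12): 36≡10 → K
R(17)+V(21): 38≡12 → M
U(20)+O(14): 34≡8 → I
O(14)+X(23): 37≡11 → L
I(8)+M(12): 20 → U
Z(25)+V(21): 46≡20 → U
N(13)+O(14): 27≡1 → B
U(20)+X(23): 43≡17 → R
M(12)+M(12): 24 → Y
V(21)+V(21): 42≡16 → Q

GKKGXKMILUUBRYQ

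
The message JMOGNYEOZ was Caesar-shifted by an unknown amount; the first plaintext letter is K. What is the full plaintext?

From the crib: J(9)−K(10)=-1≡25, so the shift is 25.
Subtract 25 from each ciphertext letter:
J(9): 9−25=-16≡10 → K
M(12): 12−25=-13≡13 → N
O(14): 14−25=-11≡15 → P
G(6): 6−25=-19≡7 → H
N(13): 13−25=-12≡14 → O
Y(24): 24−25=-1≡25 → Z
E(4): 4−25=-21≡5 → F
O(14): 14−25=-11≡15 → P
Z(25): 25−25=0 → A

KNPHOZFPA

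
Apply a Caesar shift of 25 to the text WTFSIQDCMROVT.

VSERHPCBLQNUS

W(22): 22+25=47≡21 → V
T(19): 19+25=44≡18 → S
F(5): 5+25=30≡4 → E
S(18): 18+25=43≡17 → R
I(8): 8+25=33≡7 → H
Q(16): 16+25=41≡15 → P
D(3): 3+25=28≡2 → C
C(2): 2+25=27≡1 → B
M(12): 12+25=37≡11 → L
R(17): 17+25=42≡16 → Q
O(14): 14+25=39≡13 → N
V(21): 21+25=46≡20 → U
T(19): 19+25=44≡18 → S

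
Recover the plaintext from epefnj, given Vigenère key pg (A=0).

pjpzyd

Repeat the key across the ciphertext: pgpgpg
e(4)−p(15): -11≡15 → p
p(15)−g(6): 9 → j
e(4)−p(15): -11≡15 → p
f(5)−g(6): -1≡25 → z
n(13)−p(15): -2≡24 → y
j(9)−g(6): 3 → d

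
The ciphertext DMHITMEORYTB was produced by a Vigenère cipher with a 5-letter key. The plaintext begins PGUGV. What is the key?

OGNCY

Subtract each crib letter from the matching ciphertext letter (mod 26):
D(3)−P(15)=-12≡14 → O
M(12)−G(6)=6 → G
H(7)−U(20)=-13≡13 → N
I(8)−G(6)=2 → C
T(19)−V(21)=-2≡24 → Y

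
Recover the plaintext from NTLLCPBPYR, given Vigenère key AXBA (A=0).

Repeat the key across the ciphertext: AXBAAXBAAX
N(13)−A(0): 13 → N
T(19)−X(23): -4≡22 → W
L(11)−B(1): 10 → K
L(11)−A(0): 11 → L
C(2)−A(0): 2 → C
P(15)−X(23): -8≡18 → S
B(1)−B(1): 0 → A
P(15)−A(0): 15 → P
Y(24)−A(0): 24 → Y
R(17)−X(23): -6≡20 → U

NWKLCSAPYU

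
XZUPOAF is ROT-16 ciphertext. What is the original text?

X(23): 23−16=7 → H
Z(25): 25−16=9 → J
U(20): 20−16=4 → E
P(15): 15−16=-1≡25 → Z
O(14): 14−16=-2≡24 → Y
A(0): 0−16=-16≡10 → K
F(5): 5−16=-11≡15 → P

HJEZYKP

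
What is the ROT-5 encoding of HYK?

H(7): 7+5=12 → M
Y(24): 24+5=29≡3 → D
K(10): 10+5=15 → P

MDP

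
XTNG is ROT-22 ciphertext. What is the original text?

BXRK

X(23): 23−22=1 → B
T(19): 19−22=-3≡23 → X
N(13): 13−22=-9≡17 → R
G(6): 6−22=-16≡10 → K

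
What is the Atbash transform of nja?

n(13) → m(12)
j(9) → q(16)
a(0) → z(25)

mqz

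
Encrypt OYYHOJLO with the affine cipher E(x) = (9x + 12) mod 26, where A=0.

O(14): 9·14+12=138≡8 → I
Y(24): 9·24+12=228≡20 → U
Y(24): 9·24+12=228≡20 → U
H(7): 9·7+12=75≡23 → X
O(14): 9·14+12=138≡8 → I
J(9): 9·9+12=93≡15 → P
L(11): 9·11+12=111≡7 → H
O(14): 9·14+12=138≡8 → I

IUUXIPHI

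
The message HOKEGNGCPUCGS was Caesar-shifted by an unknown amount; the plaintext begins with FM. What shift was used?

2

From the crib: H(7)−F(5)=2, so the shift is 2.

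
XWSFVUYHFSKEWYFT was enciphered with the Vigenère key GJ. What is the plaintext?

RNMWPLSYZJEVQPZK

Repeat the key across the ciphertext: GJGJGJGJGJGJGJGJ
X(23)−G(6): 17 → R
W(22)−J(9): 13 → N
S(18)−G(6): 12 → M
F(5)−J(9): -4≡22 → W
V(21)−G(6): 15 → P
U(20)−J(9): 11 → L
Y(24)−G(6): 18 → S
H(7)−J(9): -2≡24 → Y
F(5)−G(6): -1≡25 → Z
S(18)−J(9): 9 → J
K(10)−G(6): 4 → E
E(4)−J(9): -5≡21 → V
W(22)−G(6): 16 → Q
Y(24)−J(9): 15 → P
F(5)−G(6): -1≡25 → Z
T(19)−J(9): 10 → K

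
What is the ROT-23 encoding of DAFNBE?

AXCKYB

D(3): 3+23=26≡0 → A
A(0): 0+23=23 → X
F(5): 5+23=28≡2 → C
N(13): 13+23=36≡10 → K
B(1): 1+23=24 → Y
E(4): 4+23=27≡1 → B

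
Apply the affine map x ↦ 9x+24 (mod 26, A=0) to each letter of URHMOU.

U(20): 9·20+24=204≡22 → W
R(17): 9·17+24=177≡21 → V
H(7): 9·7+24=87≡9 → J
M(12): 9·12+24=132≡2 → C
O(14): 9·14+24=150≡20 → U
U(20): 9·20+24=204≡22 → W

WVJCUW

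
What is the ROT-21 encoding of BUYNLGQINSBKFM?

WPTIGBLDINWFAH

B(1): 1+21=22 → W
U(20): 20+21=41≡15 → P
Y(24): 24+21=45≡19 → T
N(13): 13+21=34≡8 → I
L(11): 11+21=32≡6 → G
G(6): 6+21=27≡1 → B
Q(16): 16+21=37≡11 → L
I(8): 8+21=29≡3 → D
N(13): 13+21=34≡8 → I
S(18): 18+21=39≡13 → N
B(1): 1+21=22 → W
K(10): 10+21=31≡5 → F
F(5): 5+21=26≡0 → A
M(12): 12+21=33≡7 → H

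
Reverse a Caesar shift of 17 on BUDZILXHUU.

B(1): 1−17=-16≡10 → K
U(20): 20−17=3 → D
D(3): 3−17=-14≡12 → M
Z(25): 25−17=8 → I
I(8): 8−17=-9≡17 → R
L(11): 11−17=-6≡20 → U
X(23): 23−17=6 → G
H(7): 7−17=-10≡16 → Q
U(20): 20−17=3 → D
U(20): 20−17=3 → D

KDMIRUGQDD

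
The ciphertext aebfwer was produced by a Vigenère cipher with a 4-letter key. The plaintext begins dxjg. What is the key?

xhsz

Subtract each crib letter from the matching ciphertext letter (mod 26):
a(0)−d(3)=-3≡23 → x
e(4)−x(23)=-19≡7 → h
b(1)−j(9)=-8≡18 → s
f(5)−g(6)=-1≡25 → z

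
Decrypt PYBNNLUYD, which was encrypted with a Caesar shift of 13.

P(15): 15−13=2 → C
Y(24): 24−13=11 → L
B(1): 1−13=-12≡14 → O
N(13): 13−13=0 → A
N(13): 13−13=0 → A
L(11): 11−13=-2≡24 → Y
U(20): 20−13=7 → H
Y(24): 24−13=11 → L
D(3): 3−13=-10≡16 → Q

CLOAAYHLQ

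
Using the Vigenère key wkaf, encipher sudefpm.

Repeat the key across the message: wkafwka
s(18)+w(22): 40≡14 → o
u(20)+k(10): 30≡4 → e
d(3)+a(0): 3 → d
e(4)+f(5): 9 → j
f(5)+w(22): 27≡1 → b
p(15)+k(10): 25 → z
m(12)+a(0): 12 → m

oedjbzm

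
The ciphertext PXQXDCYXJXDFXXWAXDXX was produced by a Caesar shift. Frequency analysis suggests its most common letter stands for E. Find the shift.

The most frequent ciphertext letter is X (appears 9 times).
X is position 23; E is position 4.
Shift = 19.

19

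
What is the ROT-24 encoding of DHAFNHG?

BFYDLFE

D(3): 3+24=27≡1 → B
H(7): 7+24=31≡5 → F
A(0): 0+24=24 → Y
F(5): 5+24=29≡3 → D
N(13): 13+24=37≡11 → L
H(7): 7+24=31≡5 → F
G(6): 6+24=30≡4 → E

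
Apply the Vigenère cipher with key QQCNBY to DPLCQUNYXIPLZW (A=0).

Repeat the key across the message: QQCNBYQQCNBYQQ
D(3)+Q(16): 19 → T
P(15)+Q(16): 31≡5 → F
L(11)+C(2): 13 → N
C(2)+N(13): 15 → P
Q(16)+B(1): 17 → R
U(20)+Y(24): 44≡18 → S
N(13)+Q(16): 29≡3 → D
Y(24)+Q(16): 40≡14 → O
X(23)+C(2): 25 → Z
I(8)+N(13): 21 → V
P(15)+B(1): 16 → Q
L(11)+Y(24): 35≡9 → J
Z(25)+Q(16): 41≡15 → P
W(22)+Q(16): 38≡12 → M

TFNPRSDOZVQJPM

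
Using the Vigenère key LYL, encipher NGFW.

Repeat the key across the message: LYLL
N(13)+L(11): 24 → Y
G(6)+Y(24): 30≡4 → E
F(5)+L(11): 16 → Q
W(22)+L(11): 33≡7 → H

YEQH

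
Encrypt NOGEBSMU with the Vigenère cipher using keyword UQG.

HEMYRYGK

Repeat the key across the message: UQGUQGUQ
N(13)+U(20): 33≡7 → H
O(14)+Q(16): 30≡4 → E
G(6)+G(6): 12 → M
E(4)+U(20): 24 → Y
B(1)+Q(16): 17 → R
S(18)+G(6): 24 → Y
M(12)+U(20): 32≡6 → G
U(20)+Q(16): 36≡10 → K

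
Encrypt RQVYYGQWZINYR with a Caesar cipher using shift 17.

R(17): 17+17=34≡8 → I
Q(16): 16+17=33≡7 → H
V(21): 21+17=38≡12 → M
Y(24): 24+17=41≡15 → P
Y(24): 24+17=41≡15 → P
G(6): 6+17=23 → X
Q(16): 16+17=33≡7 → H
W(22): 22+17=39≡13 → N
Z(25): 25+17=42≡16 → Q
I(8): 8+17=25 → Z
N(13): 13+17=30≡4 → E
Y(24): 24+17=41≡15 → P
R(17): 17+17=34≡8 → I

IHMPPXHNQZEPI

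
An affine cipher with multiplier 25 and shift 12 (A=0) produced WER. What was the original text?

QIV

The inverse of 25 mod 26 is 25, since 25·25=625≡1. Apply D(y)=25·(y−12) mod 26:
W(22): 25·(22−12)=250≡16 → Q
E(4): 25·(4−12)=-200≡8 → I
R(17): 25·(17−12)=125≡21 → V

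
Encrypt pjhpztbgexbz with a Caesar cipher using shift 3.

smkscwejhaec

p(15): 15+3=18 → s
j(9): 9+3=12 → m
h(7): 7+3=10 → k
p(15): 15+3=18 → s
z(25): 25+3=28≡2 → c
t(19): 19+3=22 → w
b(1): 1+3=4 → e
g(6): 6+3=9 → j
e(4): 4+3=7 → h
x(23): 23+3=26≡0 → a
b(1): 1+3=4 → e
z(25): 25+3=28≡2 → c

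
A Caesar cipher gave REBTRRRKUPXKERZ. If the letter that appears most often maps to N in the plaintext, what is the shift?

The most frequent ciphertext letter is R (appears 5 times).
R is position 17; N is position 13.
Shift = 4.

4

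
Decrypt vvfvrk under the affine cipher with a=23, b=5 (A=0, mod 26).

mmamwh

The inverse of 23 mod 26 is 17, since 23·17=391≡1. Apply D(y)=17·(y−5) mod 26:
v(21): 17·(21−5)=272≡12 → m
v(21): 17·(21−5)=272≡12 → m
f(5): 17·(5−5)=0 → a
v(21): 17·(21−5)=272≡12 → m
r(17): 17·(17−5)=204≡22 → w
k(10): 17·(10−5)=85≡7 → h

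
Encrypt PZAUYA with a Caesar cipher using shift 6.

P(15): 15+6=21 → V
Z(25): 25+6=31≡5 → F
A(0): 0+6=6 → G
U(20): 20+6=26≡0 → A
Y(24): 24+6=30≡4 → E
A(0): 0+6=6 → G

VFGAEG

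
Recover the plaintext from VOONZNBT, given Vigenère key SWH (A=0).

Repeat the key across the ciphertext: SWHSWHSW
V(21)−S(18): 3 → D
O(14)−W(22): -8≡18 → S
O(14)−H(7): 7 → H
N(13)−S(18): -5≡21 → V
Z(25)−W(22): 3 → D
N(13)−H(7): 6 → G
B(1)−S(18): -17≡9 → J
T(19)−W(22): -3≡23 → X

DSHVDGJX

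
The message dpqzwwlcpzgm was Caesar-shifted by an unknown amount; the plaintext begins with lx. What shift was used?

18

From the crib: d(3)−l(11)=-8≡18, so the shift is 18.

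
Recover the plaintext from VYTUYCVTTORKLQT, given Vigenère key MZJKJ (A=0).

JZKKPQWKJFFLCGK

Repeat the key across the ciphertext: MZJKJMZJKJMZJKJ
V(21)−M(12): 9 → J
Y(24)−Z(25): -1≡25 → Z
T(19)−J(9): 10 → K
U(20)−K(10): 10 → K
Y(24)−J(9): 15 → P
C(2)−M(12): -10≡16 → Q
V(21)−Z(25): -4≡22 → W
T(19)−J(9): 10 → K
T(19)−K(10): 9 → J
O(14)−J(9): 5 → F
R(17)−M(12): 5 → F
K(10)−Z(25): -15≡11 → L
L(11)−J(9): 2 → C
Q(16)−K(10): 6 → G
T(19)−J(9): 10 → K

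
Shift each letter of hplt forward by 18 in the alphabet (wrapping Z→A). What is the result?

zhdl

h(7): 7+18=25 → z
p(15): 15+18=33≡7 → h
l(11): 11+18=29≡3 → d
t(19): 19+18=37≡11 → l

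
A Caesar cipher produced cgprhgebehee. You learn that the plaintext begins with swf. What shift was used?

From the crib: c(2)−s(18)=-16≡10, so the shift is 10.

10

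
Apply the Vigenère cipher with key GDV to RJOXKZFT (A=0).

XMJDNULW

Repeat the key across the message: GDVGDVGD
R(17)+G(6): 23 → X
J(9)+D(3): 12 → M
O(14)+V(21): 35≡9 → J
X(23)+G(6): 29≡3 → D
K(10)+D(3): 13 → N
Z(25)+V(21): 46≡20 → U
F(5)+G(6): 11 → L
T(19)+D(3): 22 → W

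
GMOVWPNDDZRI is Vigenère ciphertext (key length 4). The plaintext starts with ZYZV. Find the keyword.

Subtract each crib letter from the matching ciphertext letter (mod 26):
G(6)−Z(25)=-19≡7 → H
M(12)−Y(24)=-12≡14 → O
O(14)−Z(25)=-11≡15 → P
V(21)−V(21)=0 → A

HOPA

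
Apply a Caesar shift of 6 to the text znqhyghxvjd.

z(25): 25+6=31≡5 → f
n(13): 13+6=19 → t
q(16): 16+6=22 → w
h(7): 7+6=13 → n
y(24): 24+6=30≡4 → e
g(6): 6+6=12 → m
h(7): 7+6=13 → n
x(23): 23+6=29≡3 → d
v(21): 21+6=27≡1 → b
j(9): 9+6=15 → p
d(3): 3+6=9 → j

ftwnemndbpj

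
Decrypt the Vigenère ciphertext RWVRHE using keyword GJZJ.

LNWIBV

Repeat the key across the ciphertext: GJZJGJ
R(17)−G(6): 11 → L
W(22)−J(9): 13 → N
V(21)−Z(25): -4≡22 → W
R(17)−J(9): 8 → I
H(7)−G(6): 1 → B
E(4)−J(9): -5≡21 → V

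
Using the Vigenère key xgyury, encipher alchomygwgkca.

Repeat the key across the message: xgyuryxgyuryx
a(0)+x(23): 23 → x
l(11)+g(6): 17 → r
c(2)+y(24): 26≡0 → a
h(7)+u(20): 27≡1 → b
o(14)+r(17): 31≡5 → f
m(12)+y(24): 36≡10 → k
y(24)+x(23): 47≡21 → v
g(6)+g(6): 12 → m
w(22)+y(24): 46≡20 → u
g(6)+u(20): 26≡0 → a
k(10)+r(17): 27≡1 → b
c(2)+y(24): 26≡0 → a
a(0)+x(23): 23 → x

xrabfkvmuabax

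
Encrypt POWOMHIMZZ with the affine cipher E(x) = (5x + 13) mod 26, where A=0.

KFTFVWBVII

P(15): 5·15+13=88≡10 → K
O(14): 5·14+13=83≡5 → F
W(22): 5·22+13=123≡19 → T
O(14): 5·14+13=83≡5 → F
M(12): 5·12+13=73≡21 → V
H(7): 5·7+13=48≡22 → W
I(8): 5·8+13=53≡1 → B
M(12): 5·12+13=73≡21 → V
Z(25): 5·25+13=138≡8 → I
Z(25): 5·25+13=138≡8 → I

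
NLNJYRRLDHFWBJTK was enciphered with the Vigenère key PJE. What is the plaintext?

YCJUPNCCZSWSMAPV

Repeat the key across the ciphertext: PJEPJEPJEPJEPJEP
N(13)−P(15): -2≡24 → Y
L(11)−J(9): 2 → C
N(13)−E(4): 9 → J
J(9)−P(15): -6≡20 → U
Y(24)−J(9): 15 → P
R(17)−E(4): 13 → N
R(17)−P(15): 2 → C
L(11)−J(9): 2 → C
D(3)−E(4): -1≡25 → Z
H(7)−P(15): -8≡18 → S
F(5)−J(9): -4≡22 → W
W(22)−E(4): 18 → S
B(1)−P(15): -14≡12 → M
J(9)−J(9): 0 → A
T(19)−E(4): 15 → P
K(10)−P(15): -5≡21 → V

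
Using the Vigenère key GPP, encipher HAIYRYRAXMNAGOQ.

Repeat the key across the message: GPPGPPGPPGPPGPP
H(7)+G(6): 13 → N
A(0)+P(15): 15 → P
I(8)+P(15): 23 → X
Y(24)+G(6): 30≡4 → E
R(17)+P(15): 32≡6 → G
Y(24)+P(15): 39≡13 → N
R(17)+G(6): 23 → X
A(0)+P(15): 15 → P
X(23)+P(15): 38≡12 → M
M(12)+G(6): 18 → S
N(13)+P(15): 28≡2 → C
A(0)+P(15): 15 → P
G(6)+G(6): 12 → M
O(14)+P(15): 29≡3 → D
Q(16)+P(15): 31≡5 → F

NPXEGNXPMSCPMDF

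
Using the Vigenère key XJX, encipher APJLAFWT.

XYGIJCTC

Repeat the key across the message: XJXXJXXJ
A(0)+X(23): 23 → X
P(15)+J(9): 24 → Y
J(9)+X(23): 32≡6 → G
L(11)+X(23): 34≡8 → I
A(0)+J(9): 9 → J
F(5)+X(23): 28≡2 → C
W(22)+X(23): 45≡19 → T
T(19)+J(9): 28≡2 → C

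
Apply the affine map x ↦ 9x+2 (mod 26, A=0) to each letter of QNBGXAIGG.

Q(16): 9·16+2=146≡16 → Q
N(13): 9·13+2=119≡15 → P
B(1): 9·1+2=11 → L
G(6): 9·6+2=56≡4 → E
X(23): 9·23+2=209≡1 → B
A(0): 9·0+2=2 → C
I(8): 9·8+2=74≡22 → W
G(6): 9·6+2=56≡4 → E
G(6): 9·6+2=56≡4 → E

QPLEBCWEE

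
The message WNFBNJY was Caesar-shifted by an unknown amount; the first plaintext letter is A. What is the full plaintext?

ARJFRNC

From the crib: W(22)−A(0)=22, so the shift is 22.
Subtract 22 from each ciphertext letter:
W(22): 22−22=0 → A
N(13): 13−22=-9≡17 → R
F(5): 5−22=-17≡9 → J
B(1): 1−22=-21≡5 → F
N(13): 13−22=-9≡17 → R
J(9): 9−22=-13≡13 → N
Y(24): 24−22=2 → C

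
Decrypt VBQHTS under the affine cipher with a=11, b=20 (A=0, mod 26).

The inverse of 11 mod 26 is 19, since 11·19=209≡1. Apply D(y)=19·(y−20) mod 26:
V(21): 19·(21−20)=19 → T
B(1): 19·(1−20)=-361≡3 → D
Q(16): 19·(16−20)=-76≡2 → C
H(7): 19·(7−20)=-247≡13 → N
T(19): 19·(19−20)=-19≡7 → H
S(18): 19·(18−20)=-38≡14 → O

TDCNHO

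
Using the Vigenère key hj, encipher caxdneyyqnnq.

Repeat the key across the message: hjhjhjhjhjhj
c(2)+h(7): 9 → j
a(0)+j(9): 9 → j
x(23)+h(7): 30≡4 → e
d(3)+j(9): 12 → m
n(13)+h(7): 20 → u
e(4)+j(9): 13 → n
y(24)+h(7): 31≡5 → f
y(24)+j(9): 33≡7 → h
q(16)+h(7): 23 → x
n(13)+j(9): 22 → w
n(13)+h(7): 20 → u
q(16)+j(9): 25 → z

jjemunfhxwuz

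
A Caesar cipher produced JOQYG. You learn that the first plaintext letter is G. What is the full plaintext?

From the crib: J(9)−G(6)=3, so the shift is 3.
Subtract 3 from each ciphertext letter:
J(9): 9−3=6 → G
O(14): 14−3=11 → L
Q(16): 16−3=13 → N
Y(24): 24−3=21 → V
G(6): 6−3=3 → D

GLNVD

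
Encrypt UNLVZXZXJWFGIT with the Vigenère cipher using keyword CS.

Repeat the key across the message: CSCSCSCSCSCSCS
U(20)+C(2): 22 → W
N(13)+S(18): 31≡5 → F
L(11)+C(2): 13 → N
V(21)+S(18): 39≡13 → N
Z(25)+C(2): 27≡1 → B
X(23)+S(18): 41≡15 → P
Z(25)+C(2): 27≡1 → B
X(23)+S(18): 41≡15 → P
J(9)+C(2): 11 → L
W(22)+S(18): 40≡14 → O
F(5)+C(2): 7 → H
G(6)+S(18): 24 → Y
I(8)+C(2): 10 → K
T(19)+S(18): 37≡11 → L

WFNNBPBPLOHYKL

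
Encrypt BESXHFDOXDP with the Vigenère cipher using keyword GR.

HVYONWJFDUV

Repeat the key across the message: GRGRGRGRGRG
B(1)+G(6): 7 → H
E(4)+R(17): 21 → V
S(18)+G(6): 24 → Y
X(23)+R(17): 40≡14 → O
H(7)+G(6): 13 → N
F(5)+R(17): 22 → W
D(3)+G(6): 9 → J
O(14)+R(17): 31≡5 → F
X(23)+G(6): 29≡3 → D
D(3)+R(17): 20 → U
P(15)+G(6): 21 → V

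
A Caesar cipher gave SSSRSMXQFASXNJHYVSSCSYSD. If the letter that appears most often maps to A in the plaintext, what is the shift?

18

The most frequent ciphertext letter is S (appears 9 times).
S is position 18; A is position 0.
Shift = 18.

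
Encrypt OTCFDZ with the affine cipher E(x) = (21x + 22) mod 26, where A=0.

O(14): 21·14+22=316≡4 → E
T(19): 21·19+22=421≡5 → F
C(2): 21·2+22=64≡12 → M
F(5): 21·5+22=127≡23 → X
D(3): 21·3+22=85≡7 → H
Z(25): 21·25+22=547≡1 → B

EFMXHB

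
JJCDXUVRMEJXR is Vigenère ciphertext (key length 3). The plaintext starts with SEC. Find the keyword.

Subtract each crib letter from the matching ciphertext letter (mod 26):
J(9)−S(18)=-9≡17 → R
J(9)−E(4)=5 → F
C(2)−C(2)=0 → A

RFA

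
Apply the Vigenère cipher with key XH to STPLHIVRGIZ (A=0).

PAMSEPSYDPW

Repeat the key across the message: XHXHXHXHXHX
S(18)+X(23): 41≡15 → P
T(19)+H(7): 26≡0 → A
P(15)+X(23): 38≡12 → M
L(11)+H(7): 18 → S
H(7)+X(23): 30≡4 → E
I(8)+H(7): 15 → P
V(21)+X(23): 44≡18 → S
R(17)+H(7): 24 → Y
G(6)+X(23): 29≡3 → D
I(8)+H(7): 15 → P
Z(25)+X(23): 48≡22 → W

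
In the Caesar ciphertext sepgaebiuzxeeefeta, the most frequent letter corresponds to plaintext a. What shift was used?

4

The most frequent ciphertext letter is e (appears 6 times).
e is position 4; a is position 0.
Shift = 4.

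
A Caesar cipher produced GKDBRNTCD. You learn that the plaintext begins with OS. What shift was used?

From the crib: G(6)−O(14)=-8≡18, so the shift is 18.

18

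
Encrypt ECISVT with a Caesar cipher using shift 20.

YWCMPN

E(4): 4+20=24 → Y
C(2): 2+20=22 → W
I(8): 8+20=28≡2 → C
S(18): 18+20=38≡12 → M
V(21): 21+20=41≡15 → P
T(19): 19+20=39≡13 → N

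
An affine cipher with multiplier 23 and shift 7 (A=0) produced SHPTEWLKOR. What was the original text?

FAGWBVQZPO

The inverse of 23 mod 26 is 17, since 23·17=391≡1. Apply D(y)=17·(y−7) mod 26:
S(18): 17·(18−7)=187≡5 → F
H(7): 17·(7−7)=0 → A
P(15): 17·(15−7)=136≡6 → G
T(19): 17·(19−7)=204≡22 → W
E(4): 17·(4−7)=-51≡1 → B
W(22): 17·(22−7)=255≡21 → V
L(11): 17·(11−7)=68≡16 → Q
K(10): 17·(10−7)=51≡25 → Z
O(14): 17·(14−7)=119≡15 → P
R(17): 17·(17−7)=170≡14 → O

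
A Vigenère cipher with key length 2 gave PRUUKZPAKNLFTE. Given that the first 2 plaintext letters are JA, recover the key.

Subtract each crib letter from the matching ciphertext letter (mod 26):
P(15)−J(9)=6 → G
R(17)−A(0)=17 → R

GR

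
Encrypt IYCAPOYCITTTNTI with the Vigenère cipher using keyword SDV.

Repeat the key across the message: SDVSDVSDVSDVSDV
I(8)+S(18): 26≡0 → A
Y(24)+D(3): 27≡1 → B
C(2)+V(21): 23 → X
A(0)+S(18): 18 → S
P(15)+D(3): 18 → S
O(14)+V(21): 35≡9 → J
Y(24)+S(18): 42≡16 → Q
C(2)+D(3): 5 → F
I(8)+V(21): 29≡3 → D
T(19)+S(18): 37≡11 → L
T(19)+D(3): 22 → W
T(19)+V(21): 40≡14 → O
N(13)+S(18): 31≡5 → F
T(19)+D(3): 22 → W
I(8)+V(21): 29≡3 → D

ABXSSJQFDLWOFWD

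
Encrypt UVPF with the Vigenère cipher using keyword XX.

Repeat the key across the message: XXXX
U(20)+X(23): 43≡17 → R
V(21)+X(23): 44≡18 → S
P(15)+X(23): 38≡12 → M
F(5)+X(23): 28≡2 → C

RSMC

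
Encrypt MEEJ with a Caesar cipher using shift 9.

VNNS

M(12): 12+9=21 → V
E(4): 4+9=13 → N
E(4): 4+9=13 → N
J(9): 9+9=18 → S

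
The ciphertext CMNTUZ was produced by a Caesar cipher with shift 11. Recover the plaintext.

RBCIJO

C(2): 2−11=-9≡17 → R
M(12): 12−11=1 → B
N(13): 13−11=2 → C
T(19): 19−11=8 → I
U(20): 20−11=9 → J
Z(25): 25−11=14 → O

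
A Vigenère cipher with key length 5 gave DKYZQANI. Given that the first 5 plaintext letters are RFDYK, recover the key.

MFVBG

Subtract each crib letter from the matching ciphertext letter (mod 26):
D(3)−R(17)=-14≡12 → M
K(10)−F(5)=5 → F
Y(24)−D(3)=21 → V
Z(25)−Y(24)=1 → B
Q(16)−K(10)=6 → G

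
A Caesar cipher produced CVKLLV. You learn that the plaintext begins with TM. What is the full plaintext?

TMBCCM

From the crib: C(2)−T(19)=-17≡9, so the shift is 9.
Subtract 9 from each ciphertext letter:
C(2): 2−9=-7≡19 → T
V(21): 21−9=12 → M
K(10): 10−9=1 → B
L(11): 11−9=2 → C
L(11): 11−9=2 → C
V(21): 21−9=12 → M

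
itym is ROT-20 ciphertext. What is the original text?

ozes

i(8): 8−20=-12≡14 → o
t(19): 19−20=-1≡25 → z
y(24): 24−20=4 → e
m(12): 12−20=-8≡18 → s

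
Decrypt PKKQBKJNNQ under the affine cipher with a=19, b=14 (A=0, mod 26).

The inverse of 19 mod 26 is 11, since 19·11=209≡1. Apply D(y)=11·(y−14) mod 26:
P(15): 11·(15−14)=11 → L
K(10): 11·(10−14)=-44≡8 → I
K(10): 11·(10−14)=-44≡8 → I
Q(16): 11·(16−14)=22 → W
B(1): 11·(1−14)=-143≡13 → N
K(10): 11·(10−14)=-44≡8 → I
J(9): 11·(9−14)=-55≡23 → X
N(13): 11·(13−14)=-11≡15 → P
N(13): 11·(13−14)=-11≡15 → P
Q(16): 11·(16−14)=22 → W

LIIWNIXPPW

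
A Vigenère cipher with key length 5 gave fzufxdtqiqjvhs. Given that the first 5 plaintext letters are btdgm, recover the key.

Subtract each crib letter from the matching ciphertext letter (mod 26):
f(5)−b(1)=4 → e
z(25)−t(19)=6 → g
u(20)−d(3)=17 → r
f(5)−g(6)=-1≡25 → z
x(23)−m(12)=11 → l

egrzl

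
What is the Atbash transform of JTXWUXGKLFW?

QGCDFCTPOUD

J(9) → Q(16)
T(19) → G(6)
X(23) → C(2)
W(22) → D(3)
U(20) → F(5)
X(23) → C(2)
G(6) → T(19)
K(10) → P(15)
L(11) → O(14)
F(5) → U(20)
W(22) → D(3)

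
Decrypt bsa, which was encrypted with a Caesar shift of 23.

b(1): 1−23=-22≡4 → e
s(18): 18−23=-5≡21 → v
a(0): 0−23=-23≡3 → d

evd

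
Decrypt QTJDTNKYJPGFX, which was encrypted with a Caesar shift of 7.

JMCWMGDRCIZYQ

Q(16): 16−7=9 → J
T(19): 19−7=12 → M
J(9): 9−7=2 → C
D(3): 3−7=-4≡22 → W
T(19): 19−7=12 → M
N(13): 13−7=6 → G
K(10): 10−7=3 → D
Y(24): 24−7=17 → R
J(9): 9−7=2 → C
P(15): 15−7=8 → I
G(6): 6−7=-1≡25 → Z
F(5): 5−7=-2≡24 → Y
X(23): 23−7=16 → Q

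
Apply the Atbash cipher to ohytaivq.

o(14) → l(11)
h(7) → s(18)
y(24) → b(1)
t(19) → g(6)
a(0) → z(25)
i(8) → r(17)
v(21) → e(4)
q(16) → j(9)

lsbgzrej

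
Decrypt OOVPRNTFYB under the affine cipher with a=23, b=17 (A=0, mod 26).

The inverse of 23 mod 26 is 17, since 23·17=391≡1. Apply D(y)=17·(y−17) mod 26:
O(14): 17·(14−17)=-51≡1 → B
O(14): 17·(14−17)=-51≡1 → B
V(21): 17·(21−17)=68≡16 → Q
P(15): 17·(15−17)=-34≡18 → S
R(17): 17·(17−17)=0 → A
N(13): 17·(13−17)=-68≡10 → K
T(19): 17·(19−17)=34≡8 → I
F(5): 17·(5−17)=-204≡4 → E
Y(24): 17·(24−17)=119≡15 → P
B(1): 17·(1−17)=-272≡14 → O

BBQSAKIEPO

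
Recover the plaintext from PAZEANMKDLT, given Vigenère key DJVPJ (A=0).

Repeat the key across the ciphertext: DJVPJDJVPJD
P(15)−D(3): 12 → M
A(0)−J(9): -9≡17 → R
Z(25)−V(21): 4 → E
E(4)−P(15): -11≡15 → P
A(0)−J(9): -9≡17 → R
N(13)−D(3): 10 → K
M(12)−J(9): 3 → D
K(10)−V(21): -11≡15 → P
D(3)−P(15): -12≡14 → O
L(11)−J(9): 2 → C
T(19)−D(3): 16 → Q

MREPRKDPOCQ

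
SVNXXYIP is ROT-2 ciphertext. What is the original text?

QTLVVWGN

S(18): 18−2=16 → Q
V(21): 21−2=19 → T
N(13): 13−2=11 → L
X(23): 23−2=21 → V
X(23): 23−2=21 → V
Y(24): 24−2=22 → W
I(8): 8−2=6 → G
P(15): 15−2=13 → N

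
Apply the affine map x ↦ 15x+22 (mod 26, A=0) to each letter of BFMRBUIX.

LTURLKMD

B(1): 15·1+22=37≡11 → L
F(5): 15·5+22=97≡19 → T
M(12): 15·12+22=202≡20 → U
R(17): 15·17+22=277≡17 → R
B(1): 15·1+22=37≡11 → L
U(20): 15·20+22=322≡10 → K
I(8): 15·8+22=142≡12 → M
X(23): 15·23+22=367≡3 → D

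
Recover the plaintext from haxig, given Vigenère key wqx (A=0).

Repeat the key across the ciphertext: wqxwq
h(7)−w(22): -15≡11 → l
a(0)−q(16): -16≡10 → k
x(23)−x(23): 0 → a
i(8)−w(22): -14≡12 → m
g(6)−q(16): -10≡16 → q

lkamq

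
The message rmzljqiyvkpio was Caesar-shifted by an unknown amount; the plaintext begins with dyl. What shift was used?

14

From the crib: r(17)−d(3)=14, so the shift is 14.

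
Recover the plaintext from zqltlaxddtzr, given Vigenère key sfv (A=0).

hlqbgffyibuw

Repeat the key across the ciphertext: sfvsfvsfvsfv
z(25)−s(18): 7 → h
q(16)−f(5): 11 → l
l(11)−v(21): -10≡16 → q
t(19)−s(18): 1 → b
l(11)−f(5): 6 → g
a(0)−v(21): -21≡5 → f
x(23)−s(18): 5 → f
d(3)−f(5): -2≡24 → y
d(3)−v(21): -18≡8 → i
t(19)−s(18): 1 → b
z(25)−f(5): 20 → u
r(17)−v(21): -4≡22 → w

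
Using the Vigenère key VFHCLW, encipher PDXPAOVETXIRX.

KIERLKQJAZTNS

Repeat the key across the message: VFHCLWVFHCLWV
P(15)+V(21): 36≡10 → K
D(3)+F(5): 8 → I
X(23)+H(7): 30≡4 → E
P(15)+C(2): 17 → R
A(0)+L(11): 11 → L
O(14)+W(22): 36≡10 → K
V(21)+V(21): 42≡16 → Q
E(4)+F(5): 9 → J
T(19)+H(7): 26≡0 → A
X(23)+C(2): 25 → Z
I(8)+L(11): 19 → T
R(17)+W(22): 39≡13 → N
X(23)+V(21): 44≡18 → S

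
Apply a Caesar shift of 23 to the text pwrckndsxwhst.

p(15): 15+23=38≡12 → m
w(22): 22+23=45≡19 → t
r(17): 17+23=40≡14 → o
c(2): 2+23=25 → z
k(10): 10+23=33≡7 → h
n(13): 13+23=36≡10 → k
d(3): 3+23=26≡0 → a
s(18): 18+23=41≡15 → p
x(23): 23+23=46≡20 → u
w(22): 22+23=45≡19 → t
h(7): 7+23=30≡4 → e
s(18): 18+23=41≡15 → p
t(19): 19+23=42≡16 → q

mtozhkaputepq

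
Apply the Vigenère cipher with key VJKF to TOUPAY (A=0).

OXEUVH

Repeat the key across the message: VJKFVJ
T(19)+V(21): 40≡14 → O
O(14)+J(9): 23 → X
U(20)+K(10): 30≡4 → E
P(15)+F(5): 20 → U
A(0)+V(21): 21 → V
Y(24)+J(9): 33≡7 → H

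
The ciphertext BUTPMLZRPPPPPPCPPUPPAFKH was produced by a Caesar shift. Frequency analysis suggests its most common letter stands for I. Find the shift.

7

The most frequent ciphertext letter is P (appears 11 times).
P is position 15; I is position 8.
Shift = 7.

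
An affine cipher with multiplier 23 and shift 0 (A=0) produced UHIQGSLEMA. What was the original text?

The inverse of 23 mod 26 is 17, since 23·17=391≡1. Apply D(y)=17·(y−0) mod 26:
U(20): 17·(20−0)=340≡2 → C
H(7): 17·(7−0)=119≡15 → P
I(8): 17·(8−0)=136≡6 → G
Q(16): 17·(16−0)=272≡12 → M
G(6): 17·(6−0)=102≡24 → Y
S(18): 17·(18−0)=306≡20 → U
L(11): 17·(11−0)=187≡5 → F
E(4): 17·(4−0)=68≡16 → Q
M(12): 17·(12−0)=204≡22 → W
A(0): 17·(0−0)=0 → A

CPGMYUFQWA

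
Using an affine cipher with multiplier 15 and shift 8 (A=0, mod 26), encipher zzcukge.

z(25): 15·25+8=383≡19 → t
z(25): 15·25+8=383≡19 → t
c(2): 15·2+8=38≡12 → m
u(20): 15·20+8=308≡22 → w
k(10): 15·10+8=158≡2 → c
g(6): 15·6+8=98≡20 → u
e(4): 15·4+8=68≡16 → q

ttmwcuq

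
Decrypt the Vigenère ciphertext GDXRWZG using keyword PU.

RJIXHFR

Repeat the key across the ciphertext: PUPUPUP
G(6)−P(15): -9≡17 → R
D(3)−U(20): -17≡9 → J
X(23)−P(15): 8 → I
R(17)−U(20): -3≡23 → X
W(22)−P(15): 7 → H
Z(25)−U(20): 5 → F
G(6)−P(15): -9≡17 → R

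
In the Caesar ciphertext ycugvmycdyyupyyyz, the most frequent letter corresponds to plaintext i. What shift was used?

16

The most frequent ciphertext letter is y (appears 7 times).
y is position 24; i is position 8.
Shift = 16.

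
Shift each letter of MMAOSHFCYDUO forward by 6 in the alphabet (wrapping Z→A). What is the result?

M(12): 12+6=18 → S
M(12): 12+6=18 → S
A(0): 0+6=6 → G
O(14): 14+6=20 → U
S(18): 18+6=24 → Y
H(7): 7+6=13 → N
F(5): 5+6=11 → L
C(2): 2+6=8 → I
Y(24): 24+6=30≡4 → E
D(3): 3+6=9 → J
U(20): 20+6=26≡0 → A
O(14): 14+6=20 → U

SSGUYNLIEJAU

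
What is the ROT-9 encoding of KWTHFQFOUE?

TFCQOZOXDN

K(10): 10+9=19 → T
W(22): 22+9=31≡5 → F
T(19): 19+9=28≡2 → C
H(7): 7+9=16 → Q
F(5): 5+9=14 → O
Q(16): 16+9=25 → Z
F(5): 5+9=14 → O
O(14): 14+9=23 → X
U(20): 20+9=29≡3 → D
E(4): 4+9=13 → N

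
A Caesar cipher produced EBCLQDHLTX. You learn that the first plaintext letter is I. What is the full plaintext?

IFGPUHLPXB

From the crib: E(4)−I(8)=-4≡22, so the shift is 22.
Subtract 22 from each ciphertext letter:
E(4): 4−22=-18≡8 → I
B(1): 1−22=-21≡5 → F
C(2): 2−22=-20≡6 → G
L(11): 11−22=-11≡15 → P
Q(16): 16−22=-6≡20 → U
D(3): 3−22=-19≡7 → H
H(7): 7−22=-15≡11 → L
L(11): 11−22=-11≡15 → P
T(19): 19−22=-3≡23 → X
X(23): 23−22=1 → B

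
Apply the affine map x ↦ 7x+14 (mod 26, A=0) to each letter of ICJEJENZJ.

I(8): 7·8+14=70≡18 → S
C(2): 7·2+14=28≡2 → C
J(9): 7·9+14=77≡25 → Z
E(4): 7·4+14=42≡16 → Q
J(9): 7·9+14=77≡25 → Z
E(4): 7·4+14=42≡16 → Q
N(13): 7·13+14=105≡1 → B
Z(25): 7·25+14=189≡7 → H
J(9): 7·9+14=77≡25 → Z

SCZQZQBHZ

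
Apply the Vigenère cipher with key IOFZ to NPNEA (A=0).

Repeat the key across the message: IOFZI
N(13)+I(8): 21 → V
P(15)+O(14): 29≡3 → D
N(13)+F(5): 18 → S
E(4)+Z(25): 29≡3 → D
A(0)+I(8): 8 → I

VDSDI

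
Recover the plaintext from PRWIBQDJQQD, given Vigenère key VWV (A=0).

UVBNFVINVVH

Repeat the key across the ciphertext: VWVVWVVWVVW
P(15)−V(21): -6≡20 → U
R(17)−W(22): -5≡21 → V
W(22)−V(21): 1 → B
I(8)−V(21): -13≡13 → N
B(1)−W(22): -21≡5 → F
Q(16)−V(21): -5≡21 → V
D(3)−V(21): -18≡8 → I
J(9)−W(22): -13≡13 → N
Q(16)−V(21): -5≡21 → V
Q(16)−V(21): -5≡21 → V
D(3)−W(22): -19≡7 → H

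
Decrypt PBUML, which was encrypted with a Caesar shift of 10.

P(15): 15−10=5 → F
B(1): 1−10=-9≡17 → R
U(20): 20−10=10 → K
M(12): 12−10=2 → C
L(11): 11−10=1 → B

FRKCB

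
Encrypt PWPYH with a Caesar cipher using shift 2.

P(15): 15+2=17 → R
W(22): 22+2=24 → Y
P(15): 15+2=17 → R
Y(24): 24+2=26≡0 → A
H(7): 7+2=9 → J

RYRAJ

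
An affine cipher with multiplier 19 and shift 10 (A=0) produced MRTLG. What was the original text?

WZVLI

The inverse of 19 mod 26 is 11, since 19·11=209≡1. Apply D(y)=11·(y−10) mod 26:
M(12): 11·(12−10)=22 → W
R(17): 11·(17−10)=77≡25 → Z
T(19): 11·(19−10)=99≡21 → V
L(11): 11·(11−10)=11 → L
G(6): 11·(6−10)=-44≡8 → I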